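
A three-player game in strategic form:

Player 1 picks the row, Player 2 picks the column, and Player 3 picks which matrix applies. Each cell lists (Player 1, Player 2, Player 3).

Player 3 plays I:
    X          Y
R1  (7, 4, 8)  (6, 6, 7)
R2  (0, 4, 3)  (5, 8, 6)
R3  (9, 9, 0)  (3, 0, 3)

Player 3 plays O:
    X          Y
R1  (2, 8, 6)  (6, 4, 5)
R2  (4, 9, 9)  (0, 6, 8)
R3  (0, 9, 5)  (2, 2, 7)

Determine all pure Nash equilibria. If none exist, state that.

For each strategy profile, look for a profitable unilateral deviation.
(R1, X, I): Player 1 can switch to R3 (7 → 9). Not NE.
(R1, X, O): Player 1 can switch to R2 (2 → 4). Not NE.
(R1, Y, I): Player 1 gets 6, best alternative 5; Player 2 gets 6, best alternative 4; Player 3 gets 7, best alternative 5. No profitable deviation — NE.
(R1, Y, O): Player 2 can switch to X (4 → 8). Not NE.
(R2, X, I): Player 1 can switch to R1 (0 → 7). Not NE.
(R2, X, O): Player 1 gets 4, best alternative 2; Player 2 gets 9, best alternative 6; Player 3 gets 9, best alternative 3. No profitable deviation — NE.
(R2, Y, I): Player 1 can switch to R1 (5 → 6). Not NE.
(R2, Y, O): Player 1 can switch to R1 (0 → 6). Not NE.
(R3, X, I): Player 3 can switch to O (0 → 5). Not NE.
(R3, X, O): Player 1 can switch to R1 (0 → 2). Not NE.
(R3, Y, I): Player 1 can switch to R1 (3 → 6). Not NE.
(R3, Y, O): Player 1 can switch to R1 (2 → 6). Not NE.

The pure Nash equilibria are (R1, Y, I), (R2, X, O).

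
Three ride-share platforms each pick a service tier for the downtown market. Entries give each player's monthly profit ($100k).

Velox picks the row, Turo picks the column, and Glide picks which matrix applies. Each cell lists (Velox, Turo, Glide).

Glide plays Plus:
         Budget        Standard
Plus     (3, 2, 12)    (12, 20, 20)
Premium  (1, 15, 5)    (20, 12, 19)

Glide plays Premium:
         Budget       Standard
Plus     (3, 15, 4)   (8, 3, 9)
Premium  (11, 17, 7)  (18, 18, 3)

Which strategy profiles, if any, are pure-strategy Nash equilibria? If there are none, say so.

This game has no pure Nash equilibrium.

For each player, find the best response to each opponent profile; mutual best responses are the pure NE.
Velox against (Budget, Plus): payoffs 3, 1 → best response Plus.
Velox against (Budget, Premium): payoffs 3, 11 → best response Premium.
Velox against (Standard, Plus): payoffs 12, 20 → best response Premium.
Velox against (Standard, Premium): payoffs 8, 18 → best response Premium.
Turo against (Plus, Plus): payoffs 2, 20 → best response Standard.
Turo against (Plus, Premium): payoffs 15, 3 → best response Budget.
Turo against (Premium, Plus): payoffs 15, 12 → best response Budget.
Turo against (Premium, Premium): payoffs 17, 18 → best response Standard.
Glide against (Plus, Budget): payoffs 12, 4 → best response Plus.
Glide against (Plus, Standard): payoffs 20, 9 → best response Plus.
Glide against (Premium, Budget): payoffs 5, 7 → best response Premium.
Glide against (Premium, Standard): payoffs 19, 3 → best response Plus.
No profile is a mutual best response for all players.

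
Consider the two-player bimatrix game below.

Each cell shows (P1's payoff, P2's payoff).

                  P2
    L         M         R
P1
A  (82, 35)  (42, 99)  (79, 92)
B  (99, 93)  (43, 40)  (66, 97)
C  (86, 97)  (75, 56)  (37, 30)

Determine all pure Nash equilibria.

No pure-strategy Nash equilibrium.

P1 against L: payoffs 82, 99, 86 → best response B.
P1 against M: payoffs 42, 43, 75 → best response C.
P1 against R: payoffs 79, 66, 37 → best response A.
P2 against A: payoffs 35, 99, 92 → best response M.
P2 against B: payoffs 93, 40, 97 → best response R.
P2 against C: payoffs 97, 56, 30 → best response L.
No profile is a mutual best response for all players.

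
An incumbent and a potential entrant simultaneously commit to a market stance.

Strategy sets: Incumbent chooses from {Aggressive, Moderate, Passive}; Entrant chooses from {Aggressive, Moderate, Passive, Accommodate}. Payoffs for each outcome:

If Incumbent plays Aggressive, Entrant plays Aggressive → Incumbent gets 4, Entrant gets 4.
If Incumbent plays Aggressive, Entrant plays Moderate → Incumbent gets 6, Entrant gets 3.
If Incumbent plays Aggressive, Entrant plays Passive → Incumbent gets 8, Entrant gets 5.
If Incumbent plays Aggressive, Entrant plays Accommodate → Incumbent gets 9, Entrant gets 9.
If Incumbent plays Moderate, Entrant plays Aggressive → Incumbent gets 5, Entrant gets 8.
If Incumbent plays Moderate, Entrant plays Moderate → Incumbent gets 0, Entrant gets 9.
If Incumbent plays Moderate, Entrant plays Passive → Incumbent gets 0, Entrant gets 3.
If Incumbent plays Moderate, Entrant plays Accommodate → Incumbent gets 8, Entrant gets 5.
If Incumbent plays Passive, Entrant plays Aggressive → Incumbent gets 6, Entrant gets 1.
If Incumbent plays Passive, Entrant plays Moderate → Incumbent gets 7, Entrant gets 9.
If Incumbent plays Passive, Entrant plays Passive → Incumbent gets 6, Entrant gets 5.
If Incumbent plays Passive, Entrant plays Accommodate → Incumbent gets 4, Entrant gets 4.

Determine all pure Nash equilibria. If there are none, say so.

(Aggressive, Accommodate) and (Passive, Moderate)

(Aggressive, Aggressive): Incumbent can switch to Moderate (4 → 5). Not NE.
(Aggressive, Moderate): Incumbent can switch to Passive (6 → 7). Not NE.
(Aggressive, Passive): Entrant can switch to Accommodate (5 → 9). Not NE.
(Aggressive, Accommodate): Incumbent gets 9, best alternative 8; Entrant gets 9, best alternative 5. No profitable deviation — NE.
(Moderate, Aggressive): Incumbent can switch to Passive (5 → 6). Not NE.
(Moderate, Moderate): Incumbent can switch to Aggressive (0 → 6). Not NE.
(Moderate, Passive): Incumbent can switch to Aggressive (0 → 8). Not NE.
(Passive, Moderate): Incumbent gets 7, best alternative 6; Entrant gets 9, best alternative 5. No profitable deviation — NE.
(The remaining 4 profiles each have a profitable deviation by the same check.)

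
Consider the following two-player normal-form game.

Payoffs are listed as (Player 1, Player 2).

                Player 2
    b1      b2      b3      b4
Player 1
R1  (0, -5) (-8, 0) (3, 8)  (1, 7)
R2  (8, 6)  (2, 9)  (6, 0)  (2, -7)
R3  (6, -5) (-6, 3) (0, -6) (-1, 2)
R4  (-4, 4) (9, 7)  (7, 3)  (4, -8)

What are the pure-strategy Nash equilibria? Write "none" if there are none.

(R1, b1): Player 1 can switch to R2 (0 → 8). Not NE.
(R1, b2): Player 1 can switch to R2 (-8 → 2). Not NE.
(R1, b3): Player 1 can switch to R2 (3 → 6). Not NE.
(R1, b4): Player 1 can switch to R2 (1 → 2). Not NE.
(R2, b1): Player 2 can switch to b2 (6 → 9). Not NE.
(R2, b2): Player 1 can switch to R4 (2 → 9). Not NE.
(R2, b3): Player 1 can switch to R4 (6 → 7). Not NE.
(R2, b4): Player 1 can switch to R4 (2 → 4). Not NE.
(R3, b1): Player 1 can switch to R2 (6 → 8). Not NE.
(R3, b2): Player 1 can switch to R2 (-6 → 2). Not NE.
(R3, b3): Player 1 can switch to R1 (0 → 3). Not NE.
(R3, b4): Player 1 can switch to R1 (-1 → 1). Not NE.
(R4, b2): Player 1 gets 9, best alternative 2; Player 2 gets 7, best alternative 4. No profitable deviation — NE.
(The remaining 3 profiles each have a profitable deviation by the same check.)

Pure NE: (R4, b2)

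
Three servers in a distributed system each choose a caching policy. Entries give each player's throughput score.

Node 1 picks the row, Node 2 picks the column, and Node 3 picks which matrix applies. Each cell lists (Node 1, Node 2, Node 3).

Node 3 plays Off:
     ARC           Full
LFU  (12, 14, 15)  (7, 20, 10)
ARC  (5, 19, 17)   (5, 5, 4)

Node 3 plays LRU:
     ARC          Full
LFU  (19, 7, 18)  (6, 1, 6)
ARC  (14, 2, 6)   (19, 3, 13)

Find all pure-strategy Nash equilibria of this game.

Node 1 against (ARC, Off): payoffs 12, 5 → best response LFU.
Node 1 against (ARC, LRU): payoffs 19, 14 → best response LFU.
Node 1 against (Full, Off): payoffs 7, 5 → best response LFU.
Node 1 against (Full, LRU): payoffs 6, 19 → best response ARC.
Node 2 against (LFU, Off): payoffs 14, 20 → best response Full.
Node 2 against (LFU, LRU): payoffs 7, 1 → best response ARC.
Node 2 against (ARC, Off): payoffs 19, 5 → best response ARC.
Node 2 against (ARC, LRU): payoffs 2, 3 → best response Full.
Node 3 against (LFU, ARC): payoffs 15, 18 → best response LRU.
Node 3 against (LFU, Full): payoffs 10, 6 → best response Off.
Node 3 against (ARC, ARC): payoffs 17, 6 → best response Off.
Node 3 against (ARC, Full): payoffs 4, 13 → best response LRU.
Mutual best responses: (LFU, ARC, LRU); (LFU, Full, Off); (ARC, Full, LRU).

(LFU, ARC, LRU); (LFU, Full, Off); (ARC, Full, LRU)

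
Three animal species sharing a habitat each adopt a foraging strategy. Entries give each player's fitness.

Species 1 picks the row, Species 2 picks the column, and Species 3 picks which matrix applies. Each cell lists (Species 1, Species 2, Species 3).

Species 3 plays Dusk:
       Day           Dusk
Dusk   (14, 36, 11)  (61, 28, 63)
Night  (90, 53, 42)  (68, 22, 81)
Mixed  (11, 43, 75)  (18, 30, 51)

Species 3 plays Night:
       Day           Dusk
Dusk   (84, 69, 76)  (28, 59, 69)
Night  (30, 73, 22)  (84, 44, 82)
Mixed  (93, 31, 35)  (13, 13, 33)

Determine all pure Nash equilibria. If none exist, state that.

Pure NE: (Night, Day, Dusk)

Mark each player's best response to every combination of opponents' strategies; a profile where every player is best-responding is a pure Nash equilibrium.
Species 1 against (Day, Dusk): payoffs 14, 90, 11 → best response Night.
Species 1 against (Day, Night): payoffs 84, 30, 93 → best response Mixed.
Species 1 against (Dusk, Dusk): payoffs 61, 68, 18 → best response Night.
Species 1 against (Dusk, Night): payoffs 28, 84, 13 → best response Night.
Species 2 against (Dusk, Dusk): payoffs 36, 28 → best response Day.
Species 2 against (Dusk, Night): payoffs 69, 59 → best response Day.
Species 2 against (Night, Dusk): payoffs 53, 22 → best response Day.
Species 2 against (Night, Night): payoffs 73, 44 → best response Day.
Species 2 against (Mixed, Dusk): payoffs 43, 30 → best response Day.
Species 2 against (Mixed, Night): payoffs 31, 13 → best response Day.
Species 3 against (Dusk, Day): payoffs 11, 76 → best response Night.
Species 3 against (Dusk, Dusk): payoffs 63, 69 → best response Night.
Species 3 against (Night, Day): payoffs 42, 22 → best response Dusk.
Species 3 against (Night, Dusk): payoffs 81, 82 → best response Night.
Species 3 against (Mixed, Day): payoffs 75, 35 → best response Dusk.
Species 3 against (Mixed, Dusk): payoffs 51, 33 → best response Dusk.
Mutual best responses: (Night, Day, Dusk).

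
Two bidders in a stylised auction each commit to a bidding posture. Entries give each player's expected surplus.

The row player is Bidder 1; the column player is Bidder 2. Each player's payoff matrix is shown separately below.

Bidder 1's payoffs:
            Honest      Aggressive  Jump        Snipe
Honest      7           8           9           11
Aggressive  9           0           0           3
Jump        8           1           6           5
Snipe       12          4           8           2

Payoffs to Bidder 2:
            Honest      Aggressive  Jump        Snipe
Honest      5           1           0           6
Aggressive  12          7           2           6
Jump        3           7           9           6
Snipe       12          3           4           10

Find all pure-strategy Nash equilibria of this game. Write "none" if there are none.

Bidder 1 against Honest: payoffs 7, 9, 8, 12 → best response Snipe.
Bidder 1 against Aggressive: payoffs 8, 0, 1, 4 → best response Honest.
Bidder 1 against Jump: payoffs 9, 0, 6, 8 → best response Honest.
Bidder 1 against Snipe: payoffs 11, 3, 5, 2 → best response Honest.
Bidder 2 against Honest: payoffs 5, 1, 0, 6 → best response Snipe.
Bidder 2 against Aggressive: payoffs 12, 7, 2, 6 → best response Honest.
Bidder 2 against Jump: payoffs 3, 7, 9, 6 → best response Jump.
Bidder 2 against Snipe: payoffs 12, 3, 4, 10 → best response Honest.
Mutual best responses: (Honest, Snipe); (Snipe, Honest).

The pure Nash equilibria are (Honest, Snipe) and (Snipe, Honest).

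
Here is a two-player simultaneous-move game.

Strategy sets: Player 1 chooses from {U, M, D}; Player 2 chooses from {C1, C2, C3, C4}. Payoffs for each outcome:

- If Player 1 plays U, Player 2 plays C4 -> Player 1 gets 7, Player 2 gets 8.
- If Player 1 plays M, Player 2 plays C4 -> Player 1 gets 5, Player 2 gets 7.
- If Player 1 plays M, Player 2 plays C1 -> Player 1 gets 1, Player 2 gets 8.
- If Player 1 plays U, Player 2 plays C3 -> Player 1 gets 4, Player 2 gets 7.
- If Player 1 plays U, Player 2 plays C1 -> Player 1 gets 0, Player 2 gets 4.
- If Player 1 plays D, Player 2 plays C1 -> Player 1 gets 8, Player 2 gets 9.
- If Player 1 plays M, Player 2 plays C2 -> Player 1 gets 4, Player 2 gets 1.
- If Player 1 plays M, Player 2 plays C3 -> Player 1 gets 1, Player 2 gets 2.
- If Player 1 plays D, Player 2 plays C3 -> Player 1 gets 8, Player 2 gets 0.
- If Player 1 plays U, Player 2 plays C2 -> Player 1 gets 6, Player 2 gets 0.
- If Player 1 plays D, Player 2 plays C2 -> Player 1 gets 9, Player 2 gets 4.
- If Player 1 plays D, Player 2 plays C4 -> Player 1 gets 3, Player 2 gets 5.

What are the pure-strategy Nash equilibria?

(U, C1): Player 1 can switch to M (0 → 1). Not NE.
(U, C2): Player 1 can switch to D (6 → 9). Not NE.
(U, C3): Player 1 can switch to D (4 → 8). Not NE.
(U, C4): Player 1 gets 7, best alternative 5; Player 2 gets 8, best alternative 7. No profitable deviation — NE.
(M, C1): Player 1 can switch to D (1 → 8). Not NE.
(M, C2): Player 1 can switch to U (4 → 6). Not NE.
(M, C3): Player 1 can switch to U (1 → 4). Not NE.
(M, C4): Player 1 can switch to U (5 → 7). Not NE.
(D, C1): Player 1 gets 8, best alternative 1; Player 2 gets 9, best alternative 5. No profitable deviation — NE.
(D, C2): Player 2 can switch to C1 (4 → 9). Not NE.
(D, C3): Player 2 can switch to C1 (0 → 9). Not NE.
(D, C4): Player 1 can switch to U (3 → 7). Not NE.

Pure-strategy Nash equilibria: (U, C4), (D, C1)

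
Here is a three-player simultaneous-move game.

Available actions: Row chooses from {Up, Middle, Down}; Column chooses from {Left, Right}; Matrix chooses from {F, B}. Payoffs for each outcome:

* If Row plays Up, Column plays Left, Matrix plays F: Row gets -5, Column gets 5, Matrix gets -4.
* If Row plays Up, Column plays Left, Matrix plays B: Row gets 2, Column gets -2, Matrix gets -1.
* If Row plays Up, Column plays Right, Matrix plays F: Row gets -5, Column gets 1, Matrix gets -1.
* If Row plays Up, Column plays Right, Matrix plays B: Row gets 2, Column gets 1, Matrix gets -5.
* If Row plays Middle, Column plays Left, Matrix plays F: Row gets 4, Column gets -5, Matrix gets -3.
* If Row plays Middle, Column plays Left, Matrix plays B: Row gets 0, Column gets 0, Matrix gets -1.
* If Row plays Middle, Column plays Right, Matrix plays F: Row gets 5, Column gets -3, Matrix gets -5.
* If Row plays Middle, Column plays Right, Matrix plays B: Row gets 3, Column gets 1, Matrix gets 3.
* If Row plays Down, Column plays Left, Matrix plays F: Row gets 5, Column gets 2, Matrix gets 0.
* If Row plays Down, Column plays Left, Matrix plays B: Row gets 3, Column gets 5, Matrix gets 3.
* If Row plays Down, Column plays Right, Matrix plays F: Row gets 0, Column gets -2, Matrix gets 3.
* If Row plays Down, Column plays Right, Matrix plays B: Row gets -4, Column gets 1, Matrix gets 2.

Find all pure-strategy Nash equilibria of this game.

(Up, Left, F): Row can switch to Middle (-5 → 4). Not NE.
(Up, Left, B): Row can switch to Down (2 → 3). Not NE.
(Up, Right, F): Row can switch to Middle (-5 → 5). Not NE.
(Up, Right, B): Row can switch to Middle (2 → 3). Not NE.
(Middle, Left, F): Row can switch to Down (4 → 5). Not NE.
(Middle, Left, B): Row can switch to Up (0 → 2). Not NE.
(Middle, Right, F): Matrix can switch to B (-5 → 3). Not NE.
(Middle, Right, B): Row gets 3, best alternative 2; Column gets 1, best alternative 0; Matrix gets 3, best alternative -5. No profitable deviation — NE.
(Down, Left, F): Matrix can switch to B (0 → 3). Not NE.
(Down, Left, B): Row gets 3, best alternative 2; Column gets 5, best alternative 1; Matrix gets 3, best alternative 0. No profitable deviation — NE.
(Down, Right, F): Row can switch to Middle (0 → 5). Not NE.
(Down, Right, B): Row can switch to Up (-4 → 2). Not NE.

Pure-strategy Nash equilibria: (Middle, Right, B); (Down, Left, B)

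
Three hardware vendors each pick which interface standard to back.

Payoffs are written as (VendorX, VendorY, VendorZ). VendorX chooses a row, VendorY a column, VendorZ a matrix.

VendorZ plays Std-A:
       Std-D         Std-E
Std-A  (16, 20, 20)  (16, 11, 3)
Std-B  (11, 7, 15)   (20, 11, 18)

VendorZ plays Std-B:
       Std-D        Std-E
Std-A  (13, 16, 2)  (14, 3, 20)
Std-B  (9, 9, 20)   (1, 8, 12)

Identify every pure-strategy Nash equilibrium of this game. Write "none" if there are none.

(Std-A, Std-D, Std-A), (Std-B, Std-E, Std-A)

For each strategy profile, look for a profitable unilateral deviation.
(Std-A, Std-D, Std-A): VendorX gets 16, best alternative 11; VendorY gets 20, best alternative 11; VendorZ gets 20, best alternative 2. No profitable deviation — NE.
(Std-A, Std-D, Std-B): VendorZ can switch to Std-A (2 → 20). Not NE.
(Std-A, Std-E, Std-A): VendorX can switch to Std-B (16 → 20). Not NE.
(Std-A, Std-E, Std-B): VendorY can switch to Std-D (3 → 16). Not NE.
(Std-B, Std-D, Std-A): VendorX can switch to Std-A (11 → 16). Not NE.
(Std-B, Std-D, Std-B): VendorX can switch to Std-A (9 → 13). Not NE.
(Std-B, Std-E, Std-A): VendorX gets 20, best alternative 16; VendorY gets 11, best alternative 7; VendorZ gets 18, best alternative 12. No profitable deviation — NE.
(Std-B, Std-E, Std-B): VendorX can switch to Std-A (1 → 14). Not NE.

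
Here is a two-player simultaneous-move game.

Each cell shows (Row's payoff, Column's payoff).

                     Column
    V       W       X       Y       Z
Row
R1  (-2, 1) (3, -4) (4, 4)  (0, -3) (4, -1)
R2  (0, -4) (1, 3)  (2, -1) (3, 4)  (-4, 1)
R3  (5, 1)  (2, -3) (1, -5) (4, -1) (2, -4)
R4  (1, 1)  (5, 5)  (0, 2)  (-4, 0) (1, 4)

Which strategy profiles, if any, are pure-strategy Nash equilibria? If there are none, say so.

Row against V: payoffs -2, 0, 5, 1 → best response R3.
Row against W: payoffs 3, 1, 2, 5 → best response R4.
Row against X: payoffs 4, 2, 1, 0 → best response R1.
Row against Y: payoffs 0, 3, 4, -4 → best response R3.
Row against Z: payoffs 4, -4, 2, 1 → best response R1.
Column against R1: payoffs 1, -4, 4, -3, -1 → best response X.
Column against R2: payoffs -4, 3, -1, 4, 1 → best response Y.
Column against R3: payoffs 1, -3, -5, -1, -4 → best response V.
Column against R4: payoffs 1, 5, 2, 0, 4 → best response W.
Mutual best responses: (R1, X); (R3, V); (R4, W).

(R1, X), (R3, V), (R4, W)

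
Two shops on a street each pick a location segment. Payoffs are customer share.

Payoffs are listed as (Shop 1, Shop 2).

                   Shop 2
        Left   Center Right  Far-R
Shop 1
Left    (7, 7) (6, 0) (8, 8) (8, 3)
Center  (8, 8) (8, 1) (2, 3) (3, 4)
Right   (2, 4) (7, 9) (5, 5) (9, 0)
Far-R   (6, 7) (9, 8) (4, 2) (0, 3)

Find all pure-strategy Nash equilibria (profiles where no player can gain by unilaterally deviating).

Shop 1 against Left: payoffs 7, 8, 2, 6 → best response Center.
Shop 1 against Center: payoffs 6, 8, 7, 9 → best response Far-R.
Shop 1 against Right: payoffs 8, 2, 5, 4 → best response Left.
Shop 1 against Far-R: payoffs 8, 3, 9, 0 → best response Right.
Shop 2 against Left: payoffs 7, 0, 8, 3 → best response Right.
Shop 2 against Center: payoffs 8, 1, 3, 4 → best response Left.
Shop 2 against Right: payoffs 4, 9, 5, 0 → best response Center.
Shop 2 against Far-R: payoffs 7, 8, 2, 3 → best response Center.
Mutual best responses: (Left, Right); (Center, Left); (Far-R, Center).

The pure Nash equilibria are (Left, Right), (Center, Left), (Far-R, Center).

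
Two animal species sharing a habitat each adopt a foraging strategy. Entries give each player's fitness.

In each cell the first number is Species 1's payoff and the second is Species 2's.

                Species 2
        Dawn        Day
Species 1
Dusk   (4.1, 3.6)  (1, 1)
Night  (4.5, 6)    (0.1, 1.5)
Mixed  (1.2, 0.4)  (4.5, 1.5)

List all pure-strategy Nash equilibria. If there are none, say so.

Pure-strategy Nash equilibria: (Night, Dawn); (Mixed, Day)

(Dusk, Dawn): Species 1 can switch to Night (4.1 → 4.5). Not NE.
(Dusk, Day): Species 1 can switch to Mixed (1 → 4.5). Not NE.
(Night, Dawn): Species 1 gets 4.5, best alternative 4.1; Species 2 gets 6, best alternative 1.5. No profitable deviation — NE.
(Night, Day): Species 1 can switch to Dusk (0.1 → 1). Not NE.
(Mixed, Dawn): Species 1 can switch to Dusk (1.2 → 4.1). Not NE.
(Mixed, Day): Species 1 gets 4.5, best alternative 1; Species 2 gets 1.5, best alternative 0.4. No profitable deviation — NE.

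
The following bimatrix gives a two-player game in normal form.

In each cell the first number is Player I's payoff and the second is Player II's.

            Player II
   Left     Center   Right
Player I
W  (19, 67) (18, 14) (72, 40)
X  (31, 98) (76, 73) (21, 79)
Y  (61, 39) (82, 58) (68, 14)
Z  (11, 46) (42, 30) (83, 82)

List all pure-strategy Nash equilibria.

(W, Left): Player I can switch to X (19 → 31). Not NE.
(W, Center): Player I can switch to X (18 → 76). Not NE.
(W, Right): Player I can switch to Z (72 → 83). Not NE.
(X, Left): Player I can switch to Y (31 → 61). Not NE.
(X, Center): Player I can switch to Y (76 → 82). Not NE.
(X, Right): Player I can switch to W (21 → 72). Not NE.
(Y, Center): Player I gets 82, best alternative 76; Player II gets 58, best alternative 39. No profitable deviation — NE.
(Z, Right): Player I gets 83, best alternative 72; Player II gets 82, best alternative 46. No profitable deviation — NE.
(The remaining 4 profiles each have a profitable deviation by the same check.)

(Y, Center); (Z, Right)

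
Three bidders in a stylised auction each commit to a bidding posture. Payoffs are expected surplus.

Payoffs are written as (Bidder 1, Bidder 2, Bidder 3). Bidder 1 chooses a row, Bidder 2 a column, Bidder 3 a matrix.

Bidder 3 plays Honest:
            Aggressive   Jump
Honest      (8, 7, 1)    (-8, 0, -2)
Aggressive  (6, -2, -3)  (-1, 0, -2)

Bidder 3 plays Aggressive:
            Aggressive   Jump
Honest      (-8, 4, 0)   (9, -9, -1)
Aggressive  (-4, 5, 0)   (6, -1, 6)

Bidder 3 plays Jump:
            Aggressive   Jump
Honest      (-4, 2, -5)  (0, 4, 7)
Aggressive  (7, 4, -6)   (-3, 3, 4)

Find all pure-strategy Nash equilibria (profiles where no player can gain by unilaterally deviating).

The pure Nash equilibria are (Honest, Aggressive, Honest) and (Honest, Jump, Jump) and (Aggressive, Aggressive, Aggressive).

(Honest, Aggressive, Honest): Bidder 1 gets 8, best alternative 6; Bidder 2 gets 7, best alternative 0; Bidder 3 gets 1, best alternative 0. No profitable deviation — NE.
(Honest, Aggressive, Aggressive): Bidder 1 can switch to Aggressive (-8 → -4). Not NE.
(Honest, Aggressive, Jump): Bidder 1 can switch to Aggressive (-4 → 7). Not NE.
(Honest, Jump, Honest): Bidder 1 can switch to Aggressive (-8 → -1). Not NE.
(Honest, Jump, Aggressive): Bidder 2 can switch to Aggressive (-9 → 4). Not NE.
(Honest, Jump, Jump): Bidder 1 gets 0, best alternative -3; Bidder 2 gets 4, best alternative 2; Bidder 3 gets 7, best alternative -1. No profitable deviation — NE.
(Aggressive, Aggressive, Honest): Bidder 1 can switch to Honest (6 → 8). Not NE.
(Aggressive, Aggressive, Aggressive): Bidder 1 gets -4, best alternative -8; Bidder 2 gets 5, best alternative -1; Bidder 3 gets 0, best alternative -3. No profitable deviation — NE.
(Aggressive, Aggressive, Jump): Bidder 3 can switch to Honest (-6 → -3). Not NE.
(Aggressive, Jump, Honest): Bidder 3 can switch to Aggressive (-2 → 6). Not NE.
(Aggressive, Jump, Aggressive): Bidder 1 can switch to Honest (6 → 9). Not NE.
(Aggressive, Jump, Jump): Bidder 1 can switch to Honest (-3 → 0). Not NE.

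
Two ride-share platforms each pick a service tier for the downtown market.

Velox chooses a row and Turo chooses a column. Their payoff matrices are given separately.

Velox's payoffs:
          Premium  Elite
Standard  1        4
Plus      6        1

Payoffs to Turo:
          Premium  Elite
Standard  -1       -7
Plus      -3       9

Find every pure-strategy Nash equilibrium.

For each strategy profile, look for a profitable unilateral deviation.
(Standard, Premium): Velox can switch to Plus (1 → 6). Not NE.
(Standard, Elite): Turo can switch to Premium (-7 → -1). Not NE.
(Plus, Premium): Turo can switch to Elite (-3 → 9). Not NE.
(Plus, Elite): Velox can switch to Standard (1 → 4). Not NE.

No pure-strategy Nash equilibrium.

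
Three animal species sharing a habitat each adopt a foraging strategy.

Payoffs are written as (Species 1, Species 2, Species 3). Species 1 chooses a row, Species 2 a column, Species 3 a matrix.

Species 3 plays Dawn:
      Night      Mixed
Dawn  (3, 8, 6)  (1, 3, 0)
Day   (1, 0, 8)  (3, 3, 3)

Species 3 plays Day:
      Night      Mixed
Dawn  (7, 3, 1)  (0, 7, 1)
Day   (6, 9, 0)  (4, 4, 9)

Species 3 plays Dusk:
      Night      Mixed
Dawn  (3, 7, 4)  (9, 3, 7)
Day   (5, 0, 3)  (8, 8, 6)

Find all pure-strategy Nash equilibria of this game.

Mark each player's best response to every combination of opponents' strategies; a profile where every player is best-responding is a pure Nash equilibrium.
Species 1 against (Night, Dawn): payoffs 3, 1 → best response Dawn.
Species 1 against (Night, Day): payoffs 7, 6 → best response Dawn.
Species 1 against (Night, Dusk): payoffs 3, 5 → best response Day.
Species 1 against (Mixed, Dawn): payoffs 1, 3 → best response Day.
Species 1 against (Mixed, Day): payoffs 0, 4 → best response Day.
Species 1 against (Mixed, Dusk): payoffs 9, 8 → best response Dawn.
Species 2 against (Dawn, Dawn): payoffs 8, 3 → best response Night.
Species 2 against (Dawn, Day): payoffs 3, 7 → best response Mixed.
Species 2 against (Dawn, Dusk): payoffs 7, 3 → best response Night.
Species 2 against (Day, Dawn): payoffs 0, 3 → best response Mixed.
Species 2 against (Day, Day): payoffs 9, 4 → best response Night.
Species 2 against (Day, Dusk): payoffs 0, 8 → best response Mixed.
Species 3 against (Dawn, Night): payoffs 6, 1, 4 → best response Dawn.
Species 3 against (Dawn, Mixed): payoffs 0, 1, 7 → best response Dusk.
Species 3 against (Day, Night): payoffs 8, 0, 3 → best response Dawn.
Species 3 against (Day, Mixed): payoffs 3, 9, 6 → best response Day.
Mutual best responses: (Dawn, Night, Dawn).

The unique pure-strategy Nash equilibrium is (Dawn, Night, Dawn).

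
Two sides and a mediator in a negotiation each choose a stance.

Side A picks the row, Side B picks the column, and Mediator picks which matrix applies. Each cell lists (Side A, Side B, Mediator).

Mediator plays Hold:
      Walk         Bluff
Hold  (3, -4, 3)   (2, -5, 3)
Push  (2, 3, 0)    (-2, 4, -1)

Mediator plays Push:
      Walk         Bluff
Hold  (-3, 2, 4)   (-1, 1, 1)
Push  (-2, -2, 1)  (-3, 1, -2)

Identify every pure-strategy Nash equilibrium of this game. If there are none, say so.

For each player, find the best response to each opponent profile; mutual best responses are the pure NE.
Side A against (Walk, Hold): payoffs 3, 2 → best response Hold.
Side A against (Walk, Push): payoffs -3, -2 → best response Push.
Side A against (Bluff, Hold): payoffs 2, -2 → best response Hold.
Side A against (Bluff, Push): payoffs -1, -3 → best response Hold.
Side B against (Hold, Hold): payoffs -4, -5 → best response Walk.
Side B against (Hold, Push): payoffs 2, 1 → best response Walk.
Side B against (Push, Hold): payoffs 3, 4 → best response Bluff.
Side B against (Push, Push): payoffs -2, 1 → best response Bluff.
Mediator against (Hold, Walk): payoffs 3, 4 → best response Push.
Mediator against (Hold, Bluff): payoffs 3, 1 → best response Hold.
Mediator against (Push, Walk): payoffs 0, 1 → best response Push.
Mediator against (Push, Bluff): payoffs -1, -2 → best response Hold.
No profile is a mutual best response for all players.

No pure-strategy Nash equilibrium.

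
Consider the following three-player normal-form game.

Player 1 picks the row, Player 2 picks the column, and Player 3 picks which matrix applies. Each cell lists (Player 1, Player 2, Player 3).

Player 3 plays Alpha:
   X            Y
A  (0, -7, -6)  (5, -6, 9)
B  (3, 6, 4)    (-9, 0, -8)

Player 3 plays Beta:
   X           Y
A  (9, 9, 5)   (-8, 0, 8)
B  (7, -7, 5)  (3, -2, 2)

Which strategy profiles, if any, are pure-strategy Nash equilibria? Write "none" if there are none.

(A, X, Beta), (A, Y, Alpha), (B, Y, Beta)

Player 1 against (X, Alpha): payoffs 0, 3 → best response B.
Player 1 against (X, Beta): payoffs 9, 7 → best response A.
Player 1 against (Y, Alpha): payoffs 5, -9 → best response A.
Player 1 against (Y, Beta): payoffs -8, 3 → best response B.
Player 2 against (A, Alpha): payoffs -7, -6 → best response Y.
Player 2 against (A, Beta): payoffs 9, 0 → best response X.
Player 2 against (B, Alpha): payoffs 6, 0 → best response X.
Player 2 against (B, Beta): payoffs -7, -2 → best response Y.
Player 3 against (A, X): payoffs -6, 5 → best response Beta.
Player 3 against (A, Y): payoffs 9, 8 → best response Alpha.
Player 3 against (B, X): payoffs 4, 5 → best response Beta.
Player 3 against (B, Y): payoffs -8, 2 → best response Beta.
Mutual best responses: (A, X, Beta); (A, Y, Alpha); (B, Y, Beta).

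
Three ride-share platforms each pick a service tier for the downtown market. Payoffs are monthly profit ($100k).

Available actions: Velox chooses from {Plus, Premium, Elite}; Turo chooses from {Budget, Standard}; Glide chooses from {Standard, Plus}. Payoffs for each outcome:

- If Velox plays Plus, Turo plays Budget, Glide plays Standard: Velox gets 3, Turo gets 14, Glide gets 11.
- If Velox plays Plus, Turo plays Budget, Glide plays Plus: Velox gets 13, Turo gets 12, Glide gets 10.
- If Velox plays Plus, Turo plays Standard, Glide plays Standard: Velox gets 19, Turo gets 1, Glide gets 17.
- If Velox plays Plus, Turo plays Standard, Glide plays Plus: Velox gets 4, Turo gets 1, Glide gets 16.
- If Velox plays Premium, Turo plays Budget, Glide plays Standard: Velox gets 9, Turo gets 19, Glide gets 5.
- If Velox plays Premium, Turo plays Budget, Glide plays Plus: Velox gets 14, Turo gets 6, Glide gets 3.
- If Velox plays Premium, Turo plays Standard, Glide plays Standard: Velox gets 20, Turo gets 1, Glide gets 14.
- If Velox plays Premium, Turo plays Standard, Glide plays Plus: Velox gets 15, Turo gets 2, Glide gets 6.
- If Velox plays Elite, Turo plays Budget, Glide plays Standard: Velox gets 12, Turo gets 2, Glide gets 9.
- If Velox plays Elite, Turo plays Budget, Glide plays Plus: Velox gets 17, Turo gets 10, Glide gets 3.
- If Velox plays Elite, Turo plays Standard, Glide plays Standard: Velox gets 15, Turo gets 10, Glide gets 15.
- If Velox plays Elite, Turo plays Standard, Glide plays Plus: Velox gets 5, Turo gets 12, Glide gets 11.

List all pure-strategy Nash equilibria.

Velox against (Budget, Standard): payoffs 3, 9, 12 → best response Elite.
Velox against (Budget, Plus): payoffs 13, 14, 17 → best response Elite.
Velox against (Standard, Standard): payoffs 19, 20, 15 → best response Premium.
Velox against (Standard, Plus): payoffs 4, 15, 5 → best response Premium.
Turo against (Plus, Standard): payoffs 14, 1 → best response Budget.
Turo against (Plus, Plus): payoffs 12, 1 → best response Budget.
Turo against (Premium, Standard): payoffs 19, 1 → best response Budget.
Turo against (Premium, Plus): payoffs 6, 2 → best response Budget.
Turo against (Elite, Standard): payoffs 2, 10 → best response Standard.
Turo against (Elite, Plus): payoffs 10, 12 → best response Standard.
Glide against (Plus, Budget): payoffs 11, 10 → best response Standard.
Glide against (Plus, Standard): payoffs 17, 16 → best response Standard.
Glide against (Premium, Budget): payoffs 5, 3 → best response Standard.
Glide against (Premium, Standard): payoffs 14, 6 → best response Standard.
Glide against (Elite, Budget): payoffs 9, 3 → best response Standard.
Glide against (Elite, Standard): payoffs 15, 11 → best response Standard.
No profile is a mutual best response for all players.

none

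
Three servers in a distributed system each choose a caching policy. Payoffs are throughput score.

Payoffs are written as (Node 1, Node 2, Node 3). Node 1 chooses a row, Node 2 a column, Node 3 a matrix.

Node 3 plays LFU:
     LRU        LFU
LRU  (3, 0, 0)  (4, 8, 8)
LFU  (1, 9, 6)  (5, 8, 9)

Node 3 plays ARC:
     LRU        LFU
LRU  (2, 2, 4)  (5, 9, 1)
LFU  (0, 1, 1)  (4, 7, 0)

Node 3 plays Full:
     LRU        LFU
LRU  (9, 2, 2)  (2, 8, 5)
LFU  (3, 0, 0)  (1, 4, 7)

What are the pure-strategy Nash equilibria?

Node 1 against (LRU, LFU): payoffs 3, 1 → best response LRU.
Node 1 against (LRU, ARC): payoffs 2, 0 → best response LRU.
Node 1 against (LRU, Full): payoffs 9, 3 → best response LRU.
Node 1 against (LFU, LFU): payoffs 4, 5 → best response LFU.
Node 1 against (LFU, ARC): payoffs 5, 4 → best response LRU.
Node 1 against (LFU, Full): payoffs 2, 1 → best response LRU.
Node 2 against (LRU, LFU): payoffs 0, 8 → best response LFU.
Node 2 against (LRU, ARC): payoffs 2, 9 → best response LFU.
Node 2 against (LRU, Full): payoffs 2, 8 → best response LFU.
Node 2 against (LFU, LFU): payoffs 9, 8 → best response LRU.
Node 2 against (LFU, ARC): payoffs 1, 7 → best response LFU.
Node 2 against (LFU, Full): payoffs 0, 4 → best response LFU.
Node 3 against (LRU, LRU): payoffs 0, 4, 2 → best response ARC.
Node 3 against (LRU, LFU): payoffs 8, 1, 5 → best response LFU.
Node 3 against (LFU, LRU): payoffs 6, 1, 0 → best response LFU.
Node 3 against (LFU, LFU): payoffs 9, 0, 7 → best response LFU.
No profile is a mutual best response for all players.

This game has no pure Nash equilibrium.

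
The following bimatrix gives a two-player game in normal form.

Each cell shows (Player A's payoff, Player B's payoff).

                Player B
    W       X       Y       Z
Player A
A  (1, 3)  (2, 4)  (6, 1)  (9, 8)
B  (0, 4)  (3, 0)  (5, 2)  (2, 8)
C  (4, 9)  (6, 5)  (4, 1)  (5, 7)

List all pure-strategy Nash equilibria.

Mark each player's best response to every combination of opponents' strategies; a profile where every player is best-responding is a pure Nash equilibrium.
Player A against W: payoffs 1, 0, 4 → best response C.
Player A against X: payoffs 2, 3, 6 → best response C.
Player A against Y: payoffs 6, 5, 4 → best response A.
Player A against Z: payoffs 9, 2, 5 → best response A.
Player B against A: payoffs 3, 4, 1, 8 → best response Z.
Player B against B: payoffs 4, 0, 2, 8 → best response Z.
Player B against C: payoffs 9, 5, 1, 7 → best response W.
Mutual best responses: (A, Z); (C, W).

(A, Z); (C, W)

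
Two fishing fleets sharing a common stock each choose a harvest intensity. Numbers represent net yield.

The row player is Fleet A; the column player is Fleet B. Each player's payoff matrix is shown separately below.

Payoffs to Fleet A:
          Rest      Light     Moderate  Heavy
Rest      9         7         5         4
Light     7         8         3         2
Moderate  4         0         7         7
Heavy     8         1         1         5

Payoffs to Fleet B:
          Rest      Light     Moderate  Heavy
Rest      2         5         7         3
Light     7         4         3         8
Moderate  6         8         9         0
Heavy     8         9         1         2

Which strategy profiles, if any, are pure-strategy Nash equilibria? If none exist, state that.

Fleet A against Rest: payoffs 9, 7, 4, 8 → best response Rest.
Fleet A against Light: payoffs 7, 8, 0, 1 → best response Light.
Fleet A against Moderate: payoffs 5, 3, 7, 1 → best response Moderate.
Fleet A against Heavy: payoffs 4, 2, 7, 5 → best response Moderate.
Fleet B against Rest: payoffs 2, 5, 7, 3 → best response Moderate.
Fleet B against Light: payoffs 7, 4, 3, 8 → best response Heavy.
Fleet B against Moderate: payoffs 6, 8, 9, 0 → best response Moderate.
Fleet B against Heavy: payoffs 8, 9, 1, 2 → best response Light.
Mutual best responses: (Moderate, Moderate).

Pure NE: (Moderate, Moderate)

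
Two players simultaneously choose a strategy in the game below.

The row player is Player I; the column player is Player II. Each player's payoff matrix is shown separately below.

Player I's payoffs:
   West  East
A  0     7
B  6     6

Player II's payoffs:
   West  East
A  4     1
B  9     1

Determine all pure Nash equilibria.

The unique pure-strategy Nash equilibrium is (B, West).

Player I against West: payoffs 0, 6 → best response B.
Player I against East: payoffs 7, 6 → best response A.
Player II against A: payoffs 4, 1 → best response West.
Player II against B: payoffs 9, 1 → best response West.
Mutual best responses: (B, West).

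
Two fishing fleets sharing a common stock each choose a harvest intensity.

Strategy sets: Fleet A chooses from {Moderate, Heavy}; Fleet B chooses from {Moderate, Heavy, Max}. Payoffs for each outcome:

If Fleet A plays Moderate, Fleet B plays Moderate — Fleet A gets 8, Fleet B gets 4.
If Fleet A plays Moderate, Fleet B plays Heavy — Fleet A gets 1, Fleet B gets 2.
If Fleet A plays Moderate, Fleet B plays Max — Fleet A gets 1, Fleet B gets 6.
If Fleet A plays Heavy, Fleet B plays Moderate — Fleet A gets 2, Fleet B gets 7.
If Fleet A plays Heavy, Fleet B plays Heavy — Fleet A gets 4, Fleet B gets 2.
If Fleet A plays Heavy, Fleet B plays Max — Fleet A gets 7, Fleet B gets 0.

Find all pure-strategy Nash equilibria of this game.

For each strategy profile, look for a profitable unilateral deviation.
(Moderate, Moderate): Fleet B can switch to Max (4 → 6). Not NE.
(Moderate, Heavy): Fleet A can switch to Heavy (1 → 4). Not NE.
(Moderate, Max): Fleet A can switch to Heavy (1 → 7). Not NE.
(Heavy, Moderate): Fleet A can switch to Moderate (2 → 8). Not NE.
(Heavy, Heavy): Fleet B can switch to Moderate (2 → 7). Not NE.
(Heavy, Max): Fleet B can switch to Moderate (0 → 7). Not NE.

none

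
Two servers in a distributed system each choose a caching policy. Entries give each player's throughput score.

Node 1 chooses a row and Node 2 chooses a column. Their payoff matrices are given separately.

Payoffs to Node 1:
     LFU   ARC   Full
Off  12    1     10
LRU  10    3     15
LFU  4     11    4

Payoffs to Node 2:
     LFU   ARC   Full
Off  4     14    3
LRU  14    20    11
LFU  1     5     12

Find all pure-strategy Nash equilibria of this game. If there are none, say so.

There is no pure-strategy Nash equilibrium.

For each strategy profile, look for a profitable unilateral deviation.
(Off, LFU): Node 2 can switch to ARC (4 → 14). Not NE.
(Off, ARC): Node 1 can switch to LRU (1 → 3). Not NE.
(Off, Full): Node 1 can switch to LRU (10 → 15). Not NE.
(LRU, LFU): Node 1 can switch to Off (10 → 12). Not NE.
(LRU, ARC): Node 1 can switch to LFU (3 → 11). Not NE.
(LRU, Full): Node 2 can switch to LFU (11 → 14). Not NE.
(The remaining 3 profiles each have a profitable deviation by the same check.)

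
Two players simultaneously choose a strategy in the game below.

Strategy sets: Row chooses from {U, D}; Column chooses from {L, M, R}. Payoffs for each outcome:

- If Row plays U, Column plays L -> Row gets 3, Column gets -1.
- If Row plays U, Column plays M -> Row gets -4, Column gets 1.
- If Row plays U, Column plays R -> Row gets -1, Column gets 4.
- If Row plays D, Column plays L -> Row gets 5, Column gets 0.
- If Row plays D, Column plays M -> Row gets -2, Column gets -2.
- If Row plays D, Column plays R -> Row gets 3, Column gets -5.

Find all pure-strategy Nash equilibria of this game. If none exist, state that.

(U, L): Row can switch to D (3 → 5). Not NE.
(U, M): Row can switch to D (-4 → -2). Not NE.
(U, R): Row can switch to D (-1 → 3). Not NE.
(D, L): Row gets 5, best alternative 3; Column gets 0, best alternative -2. No profitable deviation — NE.
(D, M): Column can switch to L (-2 → 0). Not NE.
(D, R): Column can switch to L (-5 → 0). Not NE.

The unique pure-strategy Nash equilibrium is (D, L).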